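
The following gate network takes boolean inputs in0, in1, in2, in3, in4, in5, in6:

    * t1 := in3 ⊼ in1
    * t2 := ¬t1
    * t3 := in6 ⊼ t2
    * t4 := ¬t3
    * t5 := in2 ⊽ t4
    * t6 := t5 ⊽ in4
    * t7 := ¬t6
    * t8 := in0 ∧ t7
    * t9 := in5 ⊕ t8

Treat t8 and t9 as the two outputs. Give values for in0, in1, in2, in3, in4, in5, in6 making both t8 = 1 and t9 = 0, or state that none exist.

in0=1, in1=0, in2=0, in3=0, in4=0, in5=1, in6=1

Check with in0=1, in1=0, in2=0, in3=0, in4=0, in5=1, in6=1:
t1 = in3 ⊼ in1 = 0 ⊼ 0 = 1
t2 = ¬t1 = ¬1 = 0
t3 = in6 ⊼ t2 = 1 ⊼ 0 = 1
t4 = ¬t3 = ¬1 = 0
t5 = in2 ⊽ t4 = 0 ⊽ 0 = 1
t6 = t5 ⊽ in4 = 1 ⊽ 0 = 0
t7 = ¬t6 = ¬0 = 1
t8 = in0 ∧ t7 = 1 ∧ 1 = 1
t9 = in5 ⊕ t8 = 1 ⊕ 1 = 0
So t8 = 1 and t9 = 0.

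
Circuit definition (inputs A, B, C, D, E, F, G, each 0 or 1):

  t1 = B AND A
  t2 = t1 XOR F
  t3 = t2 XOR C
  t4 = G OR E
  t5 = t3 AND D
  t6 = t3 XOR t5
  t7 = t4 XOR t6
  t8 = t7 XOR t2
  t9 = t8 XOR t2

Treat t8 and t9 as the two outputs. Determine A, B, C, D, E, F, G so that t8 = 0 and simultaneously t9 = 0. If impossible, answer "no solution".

A=1 B=0 C=1 D=0 E=0 F=0 G=1

Check with A=1 B=0 C=1 D=0 E=0 F=0 G=1:
t1 = B AND A = 0 AND 1 = 0
t2 = t1 XOR F = 0 XOR 0 = 0
t3 = t2 XOR C = 0 XOR 1 = 1
t4 = G OR E = 1 OR 0 = 1
t5 = t3 AND D = 1 AND 0 = 0
t6 = t3 XOR t5 = 1 XOR 0 = 1
t7 = t4 XOR t6 = 1 XOR 1 = 0
t8 = t7 XOR t2 = 0 XOR 0 = 0
t9 = t8 XOR t2 = 0 XOR 0 = 0
So t8 = 0 and t9 = 0.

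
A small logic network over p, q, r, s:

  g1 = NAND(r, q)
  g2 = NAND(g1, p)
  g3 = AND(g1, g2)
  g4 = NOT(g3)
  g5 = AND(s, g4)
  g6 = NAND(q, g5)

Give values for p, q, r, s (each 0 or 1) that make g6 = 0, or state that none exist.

p=1, q=1, r=0, s=1

g6 = NAND(q, g5) must be 0, so both q = 1 and g5 = 1.
Check with p=1, q=1, r=0, s=1:
g1 = NAND(r, q) = NAND(0, 1) = 1
g2 = NAND(g1, p) = NAND(1, 1) = 0
g3 = AND(g1, g2) = AND(1, 0) = 0
g4 = NOT(g3) = NOT 0 = 1
g5 = AND(s, g4) = AND(1, 1) = 1
g6 = NAND(q, g5) = NAND(1, 1) = 0
So g6 = 0 as required.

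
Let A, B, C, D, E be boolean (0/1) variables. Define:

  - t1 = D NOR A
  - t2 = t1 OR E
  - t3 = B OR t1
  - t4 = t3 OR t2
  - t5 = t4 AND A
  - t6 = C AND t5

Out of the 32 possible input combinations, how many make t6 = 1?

6

t6 = C AND t5 must be 1, so both C = 1 and t5 = 1.
t5 = t4 AND A must be 1, so both t4 = 1 and A = 1.
t4 = t3 OR t2 must be 1, so at least one of t3, t2 is 1.
Satisfying assignments:
  A=1, B=0, C=1, D=0, E=1
  A=1, B=0, C=1, D=1, E=1
  A=1, B=1, C=1, D=0, E=0
  A=1, B=1, C=1, D=0, E=1
  A=1, B=1, C=1, D=1, E=0
  A=1, B=1, C=1, D=1, E=1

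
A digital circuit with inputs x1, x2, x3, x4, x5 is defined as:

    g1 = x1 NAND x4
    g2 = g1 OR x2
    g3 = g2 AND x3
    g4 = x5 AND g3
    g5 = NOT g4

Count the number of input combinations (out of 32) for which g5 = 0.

g5 = NOT g4 must be 0, so g4 = 1.
g4 = x5 AND g3 must be 1, so both x5 = 1 and g3 = 1.
g3 = g2 AND x3 must be 1, so both g2 = 1 and x3 = 1.
Enumerating the 32 input combinations, 7 give g5 = 0 and 25 give g5 = 1.

7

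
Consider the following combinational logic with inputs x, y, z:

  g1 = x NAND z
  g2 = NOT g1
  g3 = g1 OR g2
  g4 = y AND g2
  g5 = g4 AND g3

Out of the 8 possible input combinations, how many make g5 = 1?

1

g5 = g4 AND g3 must be 1, so both g4 = 1 and g3 = 1.
Satisfying assignments:
  x=1, y=1, z=1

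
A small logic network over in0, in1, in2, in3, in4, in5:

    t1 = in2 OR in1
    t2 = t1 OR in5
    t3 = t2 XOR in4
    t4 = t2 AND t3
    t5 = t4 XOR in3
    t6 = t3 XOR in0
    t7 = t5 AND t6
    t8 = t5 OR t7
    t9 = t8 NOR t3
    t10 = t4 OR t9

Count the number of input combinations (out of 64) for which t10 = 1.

t10 = t4 OR t9 must be 1, so at least one of t4, t9 is 1.
Enumerating the 64 input combinations, 44 give t10 = 1 and 20 give t10 = 0.

44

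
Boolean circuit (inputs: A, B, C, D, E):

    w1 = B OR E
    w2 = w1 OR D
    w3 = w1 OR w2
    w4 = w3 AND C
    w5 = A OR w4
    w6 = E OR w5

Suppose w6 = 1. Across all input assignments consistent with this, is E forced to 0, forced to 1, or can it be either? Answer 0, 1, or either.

Both values of E occur among assignments with w6 = 1:
  E=0: A=0, B=0, C=1, D=1, E=0
  E=1: A=0, B=0, C=0, D=0, E=1

either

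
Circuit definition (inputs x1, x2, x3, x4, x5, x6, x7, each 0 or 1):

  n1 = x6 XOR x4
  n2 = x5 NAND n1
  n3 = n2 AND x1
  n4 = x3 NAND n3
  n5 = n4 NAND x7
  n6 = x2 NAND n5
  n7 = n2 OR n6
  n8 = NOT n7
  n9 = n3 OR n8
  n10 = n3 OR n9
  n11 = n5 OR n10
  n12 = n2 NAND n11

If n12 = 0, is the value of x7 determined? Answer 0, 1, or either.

either

Both values of x7 occur among assignments with n12 = 0:
  x7=0: x1=0, x2=0, x3=0, x4=0, x5=0, x6=0, x7=0
  x7=1: x1=1, x2=0, x3=0, x4=0, x5=0, x6=0, x7=1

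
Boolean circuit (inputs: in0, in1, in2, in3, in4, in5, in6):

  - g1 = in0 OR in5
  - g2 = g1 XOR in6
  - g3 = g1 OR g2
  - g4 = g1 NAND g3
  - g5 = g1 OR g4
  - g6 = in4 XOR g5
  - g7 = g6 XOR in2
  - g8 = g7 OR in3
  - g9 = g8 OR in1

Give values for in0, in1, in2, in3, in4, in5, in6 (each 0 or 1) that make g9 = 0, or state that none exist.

in0=0, in1=0, in2=1, in3=0, in4=0, in5=0, in6=1

g9 = g8 OR in1 must be 0, so both g8 = 0 and in1 = 0.
g8 = g7 OR in3 must be 0, so both g7 = 0 and in3 = 0.
g7 = g6 XOR in2 must be 0, so g6 and in2 are equal.
Check with in0=0, in1=0, in2=1, in3=0, in4=0, in5=0, in6=1:
g1 = in0 OR in5 = 0 OR 0 = 0
g2 = g1 XOR in6 = 0 XOR 1 = 1
g3 = g1 OR g2 = 0 OR 1 = 1
g4 = g1 NAND g3 = 0 NAND 1 = 1
g5 = g1 OR g4 = 0 OR 1 = 1
g6 = in4 XOR g5 = 0 XOR 1 = 1
g7 = g6 XOR in2 = 1 XOR 1 = 0
g8 = g7 OR in3 = 0 OR 0 = 0
g9 = g8 OR in1 = 0 OR 0 = 0
So g9 = 0 as required.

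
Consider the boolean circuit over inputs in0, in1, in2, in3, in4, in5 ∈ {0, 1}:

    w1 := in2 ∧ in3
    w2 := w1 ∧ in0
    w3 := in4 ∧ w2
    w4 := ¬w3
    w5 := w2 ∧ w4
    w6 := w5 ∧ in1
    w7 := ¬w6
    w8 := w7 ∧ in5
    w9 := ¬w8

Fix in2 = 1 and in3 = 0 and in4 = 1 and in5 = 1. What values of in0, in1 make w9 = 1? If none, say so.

no solution exists

With in2 = 1 and in3 = 0 and in4 = 1 and in5 = 1 fixed, none of the 4 settings of in0, in1 give w9 = 1.
For example, with in0=1, in1=1:
w1 = in2 ∧ in3 = 1 ∧ 0 = 0
w2 = w1 ∧ in0 = 0 ∧ 1 = 0
w3 = in4 ∧ w2 = 1 ∧ 0 = 0
w4 = ¬w3 = ¬0 = 1
w5 = w2 ∧ w4 = 0 ∧ 1 = 0
w6 = w5 ∧ in1 = 0 ∧ 1 = 0
w7 = ¬w6 = ¬0 = 1
w8 = w7 ∧ in5 = 1 ∧ 1 = 1
w9 = ¬w8 = ¬1 = 0
giving w9 = 0 ≠ 1.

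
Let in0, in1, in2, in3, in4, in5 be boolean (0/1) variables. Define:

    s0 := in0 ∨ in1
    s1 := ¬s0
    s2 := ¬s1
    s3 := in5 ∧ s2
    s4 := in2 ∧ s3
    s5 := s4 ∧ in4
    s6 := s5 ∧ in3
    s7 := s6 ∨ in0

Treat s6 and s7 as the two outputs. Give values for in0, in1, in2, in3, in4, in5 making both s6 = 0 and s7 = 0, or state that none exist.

Check with in0=0 in1=1 in2=1 in3=1 in4=0 in5=0:
s0 = in0 ∨ in1 = 0 ∨ 1 = 1
s1 = ¬s0 = ¬1 = 0
s2 = ¬s1 = ¬0 = 1
s3 = in5 ∧ s2 = 0 ∧ 1 = 0
s4 = in2 ∧ s3 = 1 ∧ 0 = 0
s5 = s4 ∧ in4 = 0 ∧ 0 = 0
s6 = s5 ∧ in3 = 0 ∧ 1 = 0
s7 = s6 ∨ in0 = 0 ∨ 0 = 0
So s6 = 0 and s7 = 0.

in0=0 in1=1 in2=1 in3=1 in4=0 in5=0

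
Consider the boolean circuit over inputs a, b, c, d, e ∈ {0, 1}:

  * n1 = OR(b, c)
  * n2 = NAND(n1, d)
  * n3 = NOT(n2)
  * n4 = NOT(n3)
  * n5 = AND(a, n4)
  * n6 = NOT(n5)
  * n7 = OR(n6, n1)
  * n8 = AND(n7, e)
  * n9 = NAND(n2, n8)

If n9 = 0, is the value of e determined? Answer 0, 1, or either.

1

n9 = NAND(n2, n8) must be 0, so both n2 = 1 and n8 = 1.
Every assignment with n9 = 0 has e = 1; there are 8 such assignment(s).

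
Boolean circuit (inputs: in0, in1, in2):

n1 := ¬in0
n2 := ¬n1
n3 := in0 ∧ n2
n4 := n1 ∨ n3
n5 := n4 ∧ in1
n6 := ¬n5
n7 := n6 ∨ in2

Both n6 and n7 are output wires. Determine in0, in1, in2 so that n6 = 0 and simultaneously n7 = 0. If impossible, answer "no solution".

in0=1, in1=1, in2=0

Check with in0=1, in1=1, in2=0:
n1 = ¬in0 = ¬1 = 0
n2 = ¬n1 = ¬0 = 1
n3 = in0 ∧ n2 = 1 ∧ 1 = 1
n4 = n1 ∨ n3 = 0 ∨ 1 = 1
n5 = n4 ∧ in1 = 1 ∧ 1 = 1
n6 = ¬n5 = ¬1 = 0
n7 = n6 ∨ in2 = 0 ∨ 0 = 0
So n6 = 0 and n7 = 0.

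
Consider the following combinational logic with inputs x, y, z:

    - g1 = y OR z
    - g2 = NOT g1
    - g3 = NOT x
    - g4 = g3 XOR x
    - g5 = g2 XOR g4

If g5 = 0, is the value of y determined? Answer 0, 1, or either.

0

g5 = g2 XOR g4 must be 0, so g2 and g4 are equal.
Every assignment with g5 = 0 has y = 0; there are 2 such assignment(s).
  x=0, y=0, z=0
  x=1, y=0, z=0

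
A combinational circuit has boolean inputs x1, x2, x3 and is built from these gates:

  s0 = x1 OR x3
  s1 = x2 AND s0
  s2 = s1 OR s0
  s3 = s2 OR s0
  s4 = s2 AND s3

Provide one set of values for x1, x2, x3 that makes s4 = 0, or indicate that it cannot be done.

x1=0, x2=1, x3=0

Check with x1=0, x2=1, x3=0:
s0 = x1 OR x3 = 0 OR 0 = 0
s1 = x2 AND s0 = 1 AND 0 = 0
s2 = s1 OR s0 = 0 OR 0 = 0
s3 = s2 OR s0 = 0 OR 0 = 0
s4 = s2 AND s3 = 0 AND 0 = 0
So s4 = 0 as required.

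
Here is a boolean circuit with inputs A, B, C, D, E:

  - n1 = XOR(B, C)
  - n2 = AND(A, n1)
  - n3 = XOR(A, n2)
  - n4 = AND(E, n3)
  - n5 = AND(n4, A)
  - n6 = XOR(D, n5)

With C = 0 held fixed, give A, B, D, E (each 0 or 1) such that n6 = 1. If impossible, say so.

A=1, B=0, D=1, E=0

n6 = XOR(D, n5) must be 1, so D and n5 differ.
Check with C = 0 and A=1, B=0, D=1, E=0:
n1 = XOR(B, C) = XOR(0, 0) = 0
n2 = AND(A, n1) = AND(1, 0) = 0
n3 = XOR(A, n2) = XOR(1, 0) = 1
n4 = AND(E, n3) = AND(0, 1) = 0
n5 = AND(n4, A) = AND(0, 1) = 0
n6 = XOR(D, n5) = XOR(1, 0) = 1
So n6 = 1.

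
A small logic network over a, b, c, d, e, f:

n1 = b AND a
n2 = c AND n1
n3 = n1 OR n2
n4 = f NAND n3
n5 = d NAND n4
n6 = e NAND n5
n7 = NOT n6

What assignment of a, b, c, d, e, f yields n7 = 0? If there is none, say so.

a=0, b=0, c=0, d=1, e=1, f=1

Check with a=0, b=0, c=0, d=1, e=1, f=1:
n1 = b AND a = 0 AND 0 = 0
n2 = c AND n1 = 0 AND 0 = 0
n3 = n1 OR n2 = 0 OR 0 = 0
n4 = f NAND n3 = 1 NAND 0 = 1
n5 = d NAND n4 = 1 NAND 1 = 0
n6 = e NAND n5 = 1 NAND 0 = 1
n7 = NOT n6 = NOT 1 = 0
So n7 = 0 as required.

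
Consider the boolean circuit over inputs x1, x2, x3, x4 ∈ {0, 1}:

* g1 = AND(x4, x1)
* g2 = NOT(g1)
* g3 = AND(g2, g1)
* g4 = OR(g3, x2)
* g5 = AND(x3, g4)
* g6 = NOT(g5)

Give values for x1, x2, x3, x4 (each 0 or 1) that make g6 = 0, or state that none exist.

g6 = NOT(g5) must be 0, so g5 = 1.
g5 = AND(x3, g4) must be 1, so both x3 = 1 and g4 = 1.
Check with x1=0 x2=1 x3=1 x4=1:
g1 = AND(x4, x1) = AND(1, 0) = 0
g2 = NOT(g1) = NOT 0 = 1
g3 = AND(g2, g1) = AND(1, 0) = 0
g4 = OR(g3, x2) = OR(0, 1) = 1
g5 = AND(x3, g4) = AND(1, 1) = 1
g6 = NOT(g5) = NOT 1 = 0
So g6 = 0 as required.

x1=0 x2=1 x3=1 x4=1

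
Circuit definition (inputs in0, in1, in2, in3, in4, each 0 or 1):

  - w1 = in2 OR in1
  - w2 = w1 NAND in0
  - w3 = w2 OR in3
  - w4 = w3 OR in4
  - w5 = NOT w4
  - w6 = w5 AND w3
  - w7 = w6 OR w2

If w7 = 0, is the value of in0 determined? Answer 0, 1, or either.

1

w7 = w6 OR w2 must be 0, so both w6 = 0 and w2 = 0.
Every assignment with w7 = 0 has in0 = 1; there are 12 such assignment(s).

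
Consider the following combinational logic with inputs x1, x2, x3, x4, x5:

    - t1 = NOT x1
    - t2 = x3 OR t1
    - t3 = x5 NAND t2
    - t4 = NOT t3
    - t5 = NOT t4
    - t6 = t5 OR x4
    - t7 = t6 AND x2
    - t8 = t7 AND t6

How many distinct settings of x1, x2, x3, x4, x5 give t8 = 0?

19

t8 = t7 AND t6 must be 0, so at least one of t7, t6 is 0.
Enumerating the 32 input combinations, 19 give t8 = 0 and 13 give t8 = 1.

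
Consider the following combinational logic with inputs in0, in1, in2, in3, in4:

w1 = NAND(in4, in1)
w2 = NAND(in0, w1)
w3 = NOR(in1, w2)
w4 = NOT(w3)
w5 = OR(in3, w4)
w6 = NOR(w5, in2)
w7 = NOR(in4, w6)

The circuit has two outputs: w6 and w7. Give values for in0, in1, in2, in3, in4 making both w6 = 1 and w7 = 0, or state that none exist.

in0=1 in1=0 in2=0 in3=0 in4=1

Check with in0=1 in1=0 in2=0 in3=0 in4=1:
w1 = NAND(in4, in1) = NAND(1, 0) = 1
w2 = NAND(in0, w1) = NAND(1, 1) = 0
w3 = NOR(in1, w2) = NOR(0, 0) = 1
w4 = NOT(w3) = NOT 1 = 0
w5 = OR(in3, w4) = OR(0, 0) = 0
w6 = NOR(w5, in2) = NOR(0, 0) = 1
w7 = NOR(in4, w6) = NOR(1, 1) = 0
So w6 = 1 and w7 = 0.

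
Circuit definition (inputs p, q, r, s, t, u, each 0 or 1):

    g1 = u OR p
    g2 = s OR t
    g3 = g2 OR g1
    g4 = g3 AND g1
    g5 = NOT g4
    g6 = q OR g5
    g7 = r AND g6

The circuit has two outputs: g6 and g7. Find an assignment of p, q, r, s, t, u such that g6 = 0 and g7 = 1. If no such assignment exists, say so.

no solution exists

Across all 64 input combinations, none give both g6 = 0 and g7 = 1.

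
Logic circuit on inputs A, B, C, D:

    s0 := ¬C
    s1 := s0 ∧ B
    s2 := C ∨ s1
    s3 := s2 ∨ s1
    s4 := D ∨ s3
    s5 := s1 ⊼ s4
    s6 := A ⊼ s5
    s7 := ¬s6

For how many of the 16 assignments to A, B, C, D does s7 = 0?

10

s7 = ¬s6 must be 0, so s6 = 1.
s6 = A ⊼ s5 must be 1, so at least one of A, s5 is 0.
Enumerating the 16 input combinations, 10 give s7 = 0 and 6 give s7 = 1.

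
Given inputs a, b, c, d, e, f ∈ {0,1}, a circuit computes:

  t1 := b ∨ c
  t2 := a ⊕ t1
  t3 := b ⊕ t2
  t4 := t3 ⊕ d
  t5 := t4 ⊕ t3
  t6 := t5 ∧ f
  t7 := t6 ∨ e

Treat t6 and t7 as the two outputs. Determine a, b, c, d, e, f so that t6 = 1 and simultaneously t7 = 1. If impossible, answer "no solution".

a=1, b=1, c=0, d=1, e=1, f=1

Check with a=1, b=1, c=0, d=1, e=1, f=1:
t1 = b ∨ c = 1 ∨ 0 = 1
t2 = a ⊕ t1 = 1 ⊕ 1 = 0
t3 = b ⊕ t2 = 1 ⊕ 0 = 1
t4 = t3 ⊕ d = 1 ⊕ 1 = 0
t5 = t4 ⊕ t3 = 0 ⊕ 1 = 1
t6 = t5 ∧ f = 1 ∧ 1 = 1
t7 = t6 ∨ e = 1 ∨ 1 = 1
So t6 = 1 and t7 = 1.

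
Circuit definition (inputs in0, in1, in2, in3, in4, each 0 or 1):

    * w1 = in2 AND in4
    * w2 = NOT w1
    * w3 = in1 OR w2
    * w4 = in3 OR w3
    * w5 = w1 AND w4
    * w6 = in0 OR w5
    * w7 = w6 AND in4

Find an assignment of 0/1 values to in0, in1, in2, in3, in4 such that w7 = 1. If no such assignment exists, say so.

Check with in0=1, in1=1, in2=0, in3=0, in4=1:
w1 = in2 AND in4 = 0 AND 1 = 0
w2 = NOT w1 = NOT 0 = 1
w3 = in1 OR w2 = 1 OR 1 = 1
w4 = in3 OR w3 = 0 OR 1 = 1
w5 = w1 AND w4 = 0 AND 1 = 0
w6 = in0 OR w5 = 1 OR 0 = 1
w7 = w6 AND in4 = 1 AND 1 = 1
So w7 = 1 as required.

in0=1, in1=1, in2=0, in3=0, in4=1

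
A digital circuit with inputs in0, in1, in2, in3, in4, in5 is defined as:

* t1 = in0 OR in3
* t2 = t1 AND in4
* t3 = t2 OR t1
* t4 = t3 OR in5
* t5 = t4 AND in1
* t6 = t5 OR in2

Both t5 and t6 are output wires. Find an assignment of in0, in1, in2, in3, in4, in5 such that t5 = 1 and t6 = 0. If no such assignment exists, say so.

no solution exists

Across all 64 input combinations, none give both t5 = 1 and t6 = 0.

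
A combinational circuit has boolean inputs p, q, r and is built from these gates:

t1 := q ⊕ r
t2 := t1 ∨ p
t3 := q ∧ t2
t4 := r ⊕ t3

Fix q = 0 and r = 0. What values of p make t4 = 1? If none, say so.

With q = 0 and r = 0 fixed, none of the 2 settings of p give t4 = 1.
For example, with p=1:
t1 = q ⊕ r = 0 ⊕ 0 = 0
t2 = t1 ∨ p = 0 ∨ 1 = 1
t3 = q ∧ t2 = 0 ∧ 1 = 0
t4 = r ⊕ t3 = 0 ⊕ 0 = 0
giving t4 = 0 ≠ 1.

no solution exists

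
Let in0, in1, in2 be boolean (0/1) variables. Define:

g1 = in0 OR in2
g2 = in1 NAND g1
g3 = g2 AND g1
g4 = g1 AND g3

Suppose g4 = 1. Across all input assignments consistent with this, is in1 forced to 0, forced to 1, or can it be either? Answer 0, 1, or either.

g4 = g1 AND g3 must be 1, so both g1 = 1 and g3 = 1.
Every assignment with g4 = 1 has in1 = 0; there are 3 such assignment(s).
  in0=0, in1=0, in2=1
  in0=1, in1=0, in2=0
  in0=1, in1=0, in2=1

0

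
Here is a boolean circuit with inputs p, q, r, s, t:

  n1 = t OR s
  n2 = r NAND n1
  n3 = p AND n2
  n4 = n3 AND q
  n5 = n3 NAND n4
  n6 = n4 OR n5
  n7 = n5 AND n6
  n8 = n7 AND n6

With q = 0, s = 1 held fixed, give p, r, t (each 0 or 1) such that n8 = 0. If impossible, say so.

With q = 0, s = 1 fixed, none of the 8 settings of p, r, t give n8 = 0.
For example, with p=1, r=0, t=1:
n1 = t OR s = 1 OR 1 = 1
n2 = r NAND n1 = 0 NAND 1 = 1
n3 = p AND n2 = 1 AND 1 = 1
n4 = n3 AND q = 1 AND 0 = 0
n5 = n3 NAND n4 = 1 NAND 0 = 1
n6 = n4 OR n5 = 0 OR 1 = 1
n7 = n5 AND n6 = 1 AND 1 = 1
n8 = n7 AND n6 = 1 AND 1 = 1
giving n8 = 1 ≠ 0.

no solution exists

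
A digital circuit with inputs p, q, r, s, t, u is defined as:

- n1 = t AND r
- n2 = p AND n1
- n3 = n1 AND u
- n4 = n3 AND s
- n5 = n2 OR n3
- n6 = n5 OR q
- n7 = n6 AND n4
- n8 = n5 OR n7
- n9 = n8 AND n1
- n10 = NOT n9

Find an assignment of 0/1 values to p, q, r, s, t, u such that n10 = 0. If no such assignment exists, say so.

n10 = NOT n9 must be 0, so n9 = 1.
n9 = n8 AND n1 must be 1, so both n8 = 1 and n1 = 1.
Check with p=0, q=0, r=1, s=1, t=1, u=1:
n1 = t AND r = 1 AND 1 = 1
n2 = p AND n1 = 0 AND 1 = 0
n3 = n1 AND u = 1 AND 1 = 1
n4 = n3 AND s = 1 AND 1 = 1
n5 = n2 OR n3 = 0 OR 1 = 1
n6 = n5 OR q = 1 OR 0 = 1
n7 = n6 AND n4 = 1 AND 1 = 1
n8 = n5 OR n7 = 1 OR 1 = 1
n9 = n8 AND n1 = 1 AND 1 = 1
n10 = NOT n9 = NOT 1 = 0
So n10 = 0 as required.

p=0, q=0, r=1, s=1, t=1, u=1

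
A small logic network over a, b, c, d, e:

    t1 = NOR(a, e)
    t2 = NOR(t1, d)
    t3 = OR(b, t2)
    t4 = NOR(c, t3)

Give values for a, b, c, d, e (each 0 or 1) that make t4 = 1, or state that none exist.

a=0 b=0 c=0 d=1 e=1

t4 = NOR(c, t3) must be 1, so both c = 0 and t3 = 0.
t3 = OR(b, t2) must be 0, so both b = 0 and t2 = 0.
t2 = NOR(t1, d) must be 0, so at least one of t1, d is 1.
Check with a=0 b=0 c=0 d=1 e=1:
t1 = NOR(a, e) = NOR(0, 1) = 0
t2 = NOR(t1, d) = NOR(0, 1) = 0
t3 = OR(b, t2) = OR(0, 0) = 0
t4 = NOR(c, t3) = NOR(0, 0) = 1
So t4 = 1 as required.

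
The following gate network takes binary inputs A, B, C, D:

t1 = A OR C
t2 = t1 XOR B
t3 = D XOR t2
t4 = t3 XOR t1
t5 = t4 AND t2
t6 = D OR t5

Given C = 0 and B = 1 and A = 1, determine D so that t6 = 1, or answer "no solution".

D=1

Check with C = 0 and B = 1 and A = 1 and D=1:
t1 = A OR C = 1 OR 0 = 1
t2 = t1 XOR B = 1 XOR 1 = 0
t3 = D XOR t2 = 1 XOR 0 = 1
t4 = t3 XOR t1 = 1 XOR 1 = 0
t5 = t4 AND t2 = 0 AND 0 = 0
t6 = D OR t5 = 1 OR 0 = 1
So t6 = 1.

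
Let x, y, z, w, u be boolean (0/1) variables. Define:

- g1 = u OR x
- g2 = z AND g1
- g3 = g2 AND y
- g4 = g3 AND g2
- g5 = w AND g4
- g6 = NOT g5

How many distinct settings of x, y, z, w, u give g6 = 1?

g6 = NOT g5 must be 1, so g5 = 0.
g5 = w AND g4 must be 0, so at least one of w, g4 is 0.
Enumerating the 32 input combinations, 29 give g6 = 1 and 3 give g6 = 0.

29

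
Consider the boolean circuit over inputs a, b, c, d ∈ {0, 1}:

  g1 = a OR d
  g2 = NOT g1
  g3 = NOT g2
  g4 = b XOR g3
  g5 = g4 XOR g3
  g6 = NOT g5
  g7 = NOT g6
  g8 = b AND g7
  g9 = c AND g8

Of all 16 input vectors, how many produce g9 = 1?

4

g9 = c AND g8 must be 1, so both c = 1 and g8 = 1.
g8 = b AND g7 must be 1, so both b = 1 and g7 = 1.
Satisfying assignments:
  a=0, b=1, c=1, d=0
  a=0, b=1, c=1, d=1
  a=1, b=1, c=1, d=0
  a=1, b=1, c=1, d=1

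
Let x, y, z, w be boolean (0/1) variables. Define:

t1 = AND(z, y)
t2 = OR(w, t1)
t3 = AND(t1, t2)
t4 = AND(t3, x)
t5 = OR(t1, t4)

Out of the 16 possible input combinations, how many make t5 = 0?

t5 = OR(t1, t4) must be 0, so both t1 = 0 and t4 = 0.
t1 = AND(z, y) must be 0, so at least one of z, y is 0.
t4 = AND(t3, x) must be 0, so at least one of t3, x is 0.
Enumerating the 16 input combinations, 12 give t5 = 0 and 4 give t5 = 1.

12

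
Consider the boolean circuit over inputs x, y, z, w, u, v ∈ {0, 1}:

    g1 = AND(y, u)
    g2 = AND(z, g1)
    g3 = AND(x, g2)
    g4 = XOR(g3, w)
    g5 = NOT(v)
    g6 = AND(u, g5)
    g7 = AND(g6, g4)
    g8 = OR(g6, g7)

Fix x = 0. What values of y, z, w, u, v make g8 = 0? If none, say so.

Check with x = 0 and y=0, z=1, w=0, u=0, v=1:
g1 = AND(y, u) = AND(0, 0) = 0
g2 = AND(z, g1) = AND(1, 0) = 0
g3 = AND(x, g2) = AND(0, 0) = 0
g4 = XOR(g3, w) = XOR(0, 0) = 0
g5 = NOT(v) = NOT 1 = 0
g6 = AND(u, g5) = AND(0, 0) = 0
g7 = AND(g6, g4) = AND(0, 0) = 0
g8 = OR(g6, g7) = OR(0, 0) = 0
So g8 = 0.

y=0, z=1, w=0, u=0, v=1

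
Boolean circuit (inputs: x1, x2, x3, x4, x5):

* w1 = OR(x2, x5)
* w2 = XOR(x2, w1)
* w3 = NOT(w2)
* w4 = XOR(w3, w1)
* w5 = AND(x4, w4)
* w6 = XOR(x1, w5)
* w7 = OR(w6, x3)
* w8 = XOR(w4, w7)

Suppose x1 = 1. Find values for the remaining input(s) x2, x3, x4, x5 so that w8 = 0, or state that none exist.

x2=0 x3=1 x4=1 x5=0

Check with x1 = 1 and x2=0, x3=1, x4=1, x5=0:
w1 = OR(x2, x5) = OR(0, 0) = 0
w2 = XOR(x2, w1) = XOR(0, 0) = 0
w3 = NOT(w2) = NOT 0 = 1
w4 = XOR(w3, w1) = XOR(1, 0) = 1
w5 = AND(x4, w4) = AND(1, 1) = 1
w6 = XOR(x1, w5) = XOR(1, 1) = 0
w7 = OR(w6, x3) = OR(0, 1) = 1
w8 = XOR(w4, w7) = XOR(1, 1) = 0
So w8 = 0.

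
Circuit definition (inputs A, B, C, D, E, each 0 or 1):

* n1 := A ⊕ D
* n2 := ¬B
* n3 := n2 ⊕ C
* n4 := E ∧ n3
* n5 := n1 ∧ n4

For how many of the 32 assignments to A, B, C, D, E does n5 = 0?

28

n5 = n1 ∧ n4 must be 0, so at least one of n1, n4 is 0.
Enumerating the 32 input combinations, 28 give n5 = 0 and 4 give n5 = 1.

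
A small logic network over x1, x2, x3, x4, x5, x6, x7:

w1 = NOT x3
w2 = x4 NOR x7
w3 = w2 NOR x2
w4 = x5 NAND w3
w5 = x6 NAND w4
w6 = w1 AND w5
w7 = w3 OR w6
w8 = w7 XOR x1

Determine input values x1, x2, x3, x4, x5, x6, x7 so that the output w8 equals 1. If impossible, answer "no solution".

x1=1, x2=1, x3=1, x4=0, x5=0, x6=0, x7=0

w8 = w7 XOR x1 must be 1, so w7 and x1 differ.
Check with x1=1, x2=1, x3=1, x4=0, x5=0, x6=0, x7=0:
w1 = NOT x3 = NOT 1 = 0
w2 = x4 NOR x7 = 0 NOR 0 = 1
w3 = w2 NOR x2 = 1 NOR 1 = 0
w4 = x5 NAND w3 = 0 NAND 0 = 1
w5 = x6 NAND w4 = 0 NAND 1 = 1
w6 = w1 AND w5 = 0 AND 1 = 0
w7 = w3 OR w6 = 0 OR 0 = 0
w8 = w7 XOR x1 = 0 XOR 1 = 1
So w8 = 1 as required.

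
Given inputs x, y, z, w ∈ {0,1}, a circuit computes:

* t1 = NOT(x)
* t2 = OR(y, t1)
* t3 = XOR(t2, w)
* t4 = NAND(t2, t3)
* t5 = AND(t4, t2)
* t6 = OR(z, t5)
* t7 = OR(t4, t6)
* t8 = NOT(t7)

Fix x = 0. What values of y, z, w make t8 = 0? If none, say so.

y=1 z=1 w=0

Check with x = 0 and y=1, z=1, w=0:
t1 = NOT(x) = NOT 0 = 1
t2 = OR(y, t1) = OR(1, 1) = 1
t3 = XOR(t2, w) = XOR(1, 0) = 1
t4 = NAND(t2, t3) = NAND(1, 1) = 0
t5 = AND(t4, t2) = AND(0, 1) = 0
t6 = OR(z, t5) = OR(1, 0) = 1
t7 = OR(t4, t6) = OR(0, 1) = 1
t8 = NOT(t7) = NOT 1 = 0
So t8 = 0.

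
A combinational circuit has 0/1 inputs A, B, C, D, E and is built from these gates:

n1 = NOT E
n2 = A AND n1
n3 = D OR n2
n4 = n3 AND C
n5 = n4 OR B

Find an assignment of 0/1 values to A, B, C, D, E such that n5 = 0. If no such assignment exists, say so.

Check with A=1, B=0, C=1, D=0, E=1:
n1 = NOT E = NOT 1 = 0
n2 = A AND n1 = 1 AND 0 = 0
n3 = D OR n2 = 0 OR 0 = 0
n4 = n3 AND C = 0 AND 1 = 0
n5 = n4 OR B = 0 OR 0 = 0
So n5 = 0 as required.

A=1, B=0, C=1, D=0, E=1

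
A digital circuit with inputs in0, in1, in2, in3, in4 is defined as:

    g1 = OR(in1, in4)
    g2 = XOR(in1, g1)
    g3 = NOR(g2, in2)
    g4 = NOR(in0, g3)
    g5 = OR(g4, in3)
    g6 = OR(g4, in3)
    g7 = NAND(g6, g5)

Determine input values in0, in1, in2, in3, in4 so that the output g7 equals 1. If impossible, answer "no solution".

g7 = NAND(g6, g5) must be 1, so at least one of g6, g5 is 0.
Check with in0=1, in1=1, in2=0, in3=0, in4=0:
g1 = OR(in1, in4) = OR(1, 0) = 1
g2 = XOR(in1, g1) = XOR(1, 1) = 0
g3 = NOR(g2, in2) = NOR(0, 0) = 1
g4 = NOR(in0, g3) = NOR(1, 1) = 0
g5 = OR(g4, in3) = OR(0, 0) = 0
g6 = OR(g4, in3) = OR(0, 0) = 0
g7 = NAND(g6, g5) = NAND(0, 0) = 1
So g7 = 1 as required.

in0=1, in1=1, in2=0, in3=0, in4=0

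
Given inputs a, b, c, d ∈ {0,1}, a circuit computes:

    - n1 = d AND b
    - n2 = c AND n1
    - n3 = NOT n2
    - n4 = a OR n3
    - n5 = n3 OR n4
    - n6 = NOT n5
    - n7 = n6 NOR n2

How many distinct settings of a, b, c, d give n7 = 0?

n7 = n6 NOR n2 must be 0, so at least one of n6, n2 is 1.
Enumerating the 16 input combinations, 2 give n7 = 0 and 14 give n7 = 1.

2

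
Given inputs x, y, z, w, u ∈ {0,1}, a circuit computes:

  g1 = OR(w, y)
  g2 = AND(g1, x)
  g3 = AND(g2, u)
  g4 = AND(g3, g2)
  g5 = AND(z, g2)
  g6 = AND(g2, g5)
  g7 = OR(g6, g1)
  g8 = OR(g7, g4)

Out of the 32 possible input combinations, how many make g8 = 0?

g8 = OR(g7, g4) must be 0, so both g7 = 0 and g4 = 0.
g7 = OR(g6, g1) must be 0, so both g6 = 0 and g1 = 0.
Enumerating the 32 input combinations, 8 give g8 = 0 and 24 give g8 = 1.

8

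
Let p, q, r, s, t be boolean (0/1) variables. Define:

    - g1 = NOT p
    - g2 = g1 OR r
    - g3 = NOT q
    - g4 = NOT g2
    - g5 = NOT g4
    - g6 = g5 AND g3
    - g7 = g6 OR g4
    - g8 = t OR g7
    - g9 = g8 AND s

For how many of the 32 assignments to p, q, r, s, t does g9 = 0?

g9 = g8 AND s must be 0, so at least one of g8, s is 0.
Enumerating the 32 input combinations, 19 give g9 = 0 and 13 give g9 = 1.

19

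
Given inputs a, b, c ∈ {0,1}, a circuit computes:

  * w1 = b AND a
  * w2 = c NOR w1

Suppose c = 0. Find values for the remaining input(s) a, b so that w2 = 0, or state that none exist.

w2 = c NOR w1 must be 0, so at least one of c, w1 is 1.
Check with c = 0 and a=1, b=1:
w1 = b AND a = 1 AND 1 = 1
w2 = c NOR w1 = 0 NOR 1 = 0
So w2 = 0.

a=1 b=1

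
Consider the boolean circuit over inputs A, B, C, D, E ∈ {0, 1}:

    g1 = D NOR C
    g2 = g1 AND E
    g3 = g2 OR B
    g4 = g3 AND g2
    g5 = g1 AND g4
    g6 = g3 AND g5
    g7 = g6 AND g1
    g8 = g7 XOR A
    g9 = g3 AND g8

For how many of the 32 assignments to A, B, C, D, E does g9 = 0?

g9 = g3 AND g8 must be 0, so at least one of g3, g8 is 0.
Enumerating the 32 input combinations, 23 give g9 = 0 and 9 give g9 = 1.

23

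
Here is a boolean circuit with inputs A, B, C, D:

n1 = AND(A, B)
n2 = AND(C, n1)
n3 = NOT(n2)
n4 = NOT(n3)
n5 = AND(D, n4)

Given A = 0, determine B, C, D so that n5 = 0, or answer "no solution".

B=0 C=0 D=0

Check with A = 0 and B=0, C=0, D=0:
n1 = AND(A, B) = AND(0, 0) = 0
n2 = AND(C, n1) = AND(0, 0) = 0
n3 = NOT(n2) = NOT 0 = 1
n4 = NOT(n3) = NOT 1 = 0
n5 = AND(D, n4) = AND(0, 0) = 0
So n5 = 0.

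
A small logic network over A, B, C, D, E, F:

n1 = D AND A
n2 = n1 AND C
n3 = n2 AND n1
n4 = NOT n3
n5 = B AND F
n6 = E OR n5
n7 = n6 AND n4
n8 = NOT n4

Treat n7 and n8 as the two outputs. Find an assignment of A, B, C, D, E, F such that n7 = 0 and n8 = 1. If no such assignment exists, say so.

Check with A=1, B=0, C=1, D=1, E=1, F=1:
n1 = D AND A = 1 AND 1 = 1
n2 = n1 AND C = 1 AND 1 = 1
n3 = n2 AND n1 = 1 AND 1 = 1
n4 = NOT n3 = NOT 1 = 0
n5 = B AND F = 0 AND 1 = 0
n6 = E OR n5 = 1 OR 0 = 1
n7 = n6 AND n4 = 1 AND 0 = 0
n8 = NOT n4 = NOT 0 = 1
So n7 = 0 and n8 = 1.

A=1, B=0, C=1, D=1, E=1, F=1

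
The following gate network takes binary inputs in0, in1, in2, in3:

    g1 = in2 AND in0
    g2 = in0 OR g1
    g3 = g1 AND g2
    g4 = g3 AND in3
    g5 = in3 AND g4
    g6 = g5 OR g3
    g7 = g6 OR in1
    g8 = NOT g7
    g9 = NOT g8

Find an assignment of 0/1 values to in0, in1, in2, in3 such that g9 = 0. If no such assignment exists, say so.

in0=0, in1=0, in2=0, in3=1

g9 = NOT g8 must be 0, so g8 = 1.
g8 = NOT g7 must be 1, so g7 = 0.
Check with in0=0, in1=0, in2=0, in3=1:
g1 = in2 AND in0 = 0 AND 0 = 0
g2 = in0 OR g1 = 0 OR 0 = 0
g3 = g1 AND g2 = 0 AND 0 = 0
g4 = g3 AND in3 = 0 AND 1 = 0
g5 = in3 AND g4 = 1 AND 0 = 0
g6 = g5 OR g3 = 0 OR 0 = 0
g7 = g6 OR in1 = 0 OR 0 = 0
g8 = NOT g7 = NOT 0 = 1
g9 = NOT g8 = NOT 1 = 0
So g9 = 0 as required.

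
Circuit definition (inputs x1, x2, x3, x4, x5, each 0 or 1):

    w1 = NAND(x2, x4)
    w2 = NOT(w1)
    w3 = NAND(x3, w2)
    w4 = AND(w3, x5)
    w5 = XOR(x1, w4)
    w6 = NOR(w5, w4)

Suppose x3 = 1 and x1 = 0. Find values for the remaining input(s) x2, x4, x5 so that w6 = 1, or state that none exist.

x2=1, x4=1, x5=0

w6 = NOR(w5, w4) must be 1, so both w5 = 0 and w4 = 0.
Check with x3 = 1 and x1 = 0 and x2=1, x4=1, x5=0:
w1 = NAND(x2, x4) = NAND(1, 1) = 0
w2 = NOT(w1) = NOT 0 = 1
w3 = NAND(x3, w2) = NAND(1, 1) = 0
w4 = AND(w3, x5) = AND(0, 0) = 0
w5 = XOR(x1, w4) = XOR(0, 0) = 0
w6 = NOR(w5, w4) = NOR(0, 0) = 1
So w6 = 1.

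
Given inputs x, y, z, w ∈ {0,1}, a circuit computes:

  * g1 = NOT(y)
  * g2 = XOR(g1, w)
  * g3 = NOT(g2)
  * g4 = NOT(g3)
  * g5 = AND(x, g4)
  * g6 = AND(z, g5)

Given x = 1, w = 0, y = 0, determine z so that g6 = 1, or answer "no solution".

z=1

g6 = AND(z, g5) must be 1, so both z = 1 and g5 = 1.
g5 = AND(x, g4) must be 1, so both x = 1 and g4 = 1.
Check with x = 1, w = 0, y = 0 and z=1:
g1 = NOT(y) = NOT 0 = 1
g2 = XOR(g1, w) = XOR(1, 0) = 1
g3 = NOT(g2) = NOT 1 = 0
g4 = NOT(g3) = NOT 0 = 1
g5 = AND(x, g4) = AND(1, 1) = 1
g6 = AND(z, g5) = AND(1, 1) = 1
So g6 = 1.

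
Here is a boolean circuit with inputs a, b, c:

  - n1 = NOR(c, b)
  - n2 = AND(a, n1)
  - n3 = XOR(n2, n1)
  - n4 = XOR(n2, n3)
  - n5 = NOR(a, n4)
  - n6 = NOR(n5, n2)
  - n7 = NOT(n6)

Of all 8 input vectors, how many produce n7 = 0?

4

n7 = NOT(n6) must be 0, so n6 = 1.
Satisfying assignments:
  a=0, b=0, c=0
  a=1, b=0, c=1
  a=1, b=1, c=0
  a=1, b=1, c=1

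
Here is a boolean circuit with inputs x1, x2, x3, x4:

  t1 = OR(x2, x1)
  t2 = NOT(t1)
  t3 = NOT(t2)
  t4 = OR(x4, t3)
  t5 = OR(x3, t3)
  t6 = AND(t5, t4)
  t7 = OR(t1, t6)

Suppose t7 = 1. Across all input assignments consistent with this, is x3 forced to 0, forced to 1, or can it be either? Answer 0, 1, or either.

either

Both values of x3 occur among assignments with t7 = 1:
  x3=0: x1=0, x2=1, x3=0, x4=0
  x3=1: x1=0, x2=0, x3=1, x4=1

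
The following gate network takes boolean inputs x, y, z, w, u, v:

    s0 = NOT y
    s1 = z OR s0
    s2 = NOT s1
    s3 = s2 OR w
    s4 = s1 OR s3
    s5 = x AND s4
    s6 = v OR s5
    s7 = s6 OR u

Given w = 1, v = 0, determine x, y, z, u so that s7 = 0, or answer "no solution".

Check with w = 1, v = 0 and x=0, y=1, z=1, u=0:
s0 = NOT y = NOT 1 = 0
s1 = z OR s0 = 1 OR 0 = 1
s2 = NOT s1 = NOT 1 = 0
s3 = s2 OR w = 0 OR 1 = 1
s4 = s1 OR s3 = 1 OR 1 = 1
s5 = x AND s4 = 0 AND 1 = 0
s6 = v OR s5 = 0 OR 0 = 0
s7 = s6 OR u = 0 OR 0 = 0
So s7 = 0.

x=0 y=1 z=1 u=0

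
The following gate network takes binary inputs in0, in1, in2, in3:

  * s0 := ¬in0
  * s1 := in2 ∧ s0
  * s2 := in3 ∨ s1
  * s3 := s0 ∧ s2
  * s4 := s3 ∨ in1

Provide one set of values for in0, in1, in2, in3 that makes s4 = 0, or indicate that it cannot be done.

in0=1 in1=0 in2=1 in3=1

s4 = s3 ∨ in1 must be 0, so both s3 = 0 and in1 = 0.
s3 = s0 ∧ s2 must be 0, so at least one of s0, s2 is 0.
Check with in0=1 in1=0 in2=1 in3=1:
s0 = ¬in0 = ¬1 = 0
s1 = in2 ∧ s0 = 1 ∧ 0 = 0
s2 = in3 ∨ s1 = 1 ∨ 0 = 1
s3 = s0 ∧ s2 = 0 ∧ 1 = 0
s4 = s3 ∨ in1 = 0 ∨ 0 = 0
So s4 = 0 as required.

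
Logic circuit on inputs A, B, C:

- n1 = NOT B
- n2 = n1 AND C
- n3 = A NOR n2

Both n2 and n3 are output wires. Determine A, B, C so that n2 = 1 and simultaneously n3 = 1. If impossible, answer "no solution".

Across all 8 input combinations, none give both n2 = 1 and n3 = 1.

no solution exists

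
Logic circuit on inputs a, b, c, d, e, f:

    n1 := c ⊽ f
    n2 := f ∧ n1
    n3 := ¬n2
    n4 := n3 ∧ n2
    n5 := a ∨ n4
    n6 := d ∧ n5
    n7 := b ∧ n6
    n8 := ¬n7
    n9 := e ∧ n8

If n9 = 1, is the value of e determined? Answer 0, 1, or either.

n9 = e ∧ n8 must be 1, so both e = 1 and n8 = 1.
n8 = ¬n7 must be 1, so n7 = 0.
n7 = b ∧ n6 must be 0, so at least one of b, n6 is 0.
Every assignment with n9 = 1 has e = 1; there are 28 such assignment(s).

1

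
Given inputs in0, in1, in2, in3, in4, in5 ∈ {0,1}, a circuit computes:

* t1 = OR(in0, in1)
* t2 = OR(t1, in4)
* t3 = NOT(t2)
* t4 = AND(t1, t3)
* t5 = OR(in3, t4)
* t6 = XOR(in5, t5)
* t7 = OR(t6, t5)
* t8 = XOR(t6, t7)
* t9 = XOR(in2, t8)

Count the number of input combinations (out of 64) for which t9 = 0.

32

t9 = XOR(in2, t8) must be 0, so in2 and t8 are equal.
Enumerating the 64 input combinations, 32 give t9 = 0 and 32 give t9 = 1.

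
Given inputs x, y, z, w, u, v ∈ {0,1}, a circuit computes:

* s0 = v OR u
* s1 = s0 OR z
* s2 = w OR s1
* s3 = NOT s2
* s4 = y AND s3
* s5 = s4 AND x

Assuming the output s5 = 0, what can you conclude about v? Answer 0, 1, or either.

Both values of v occur among assignments with s5 = 0:
  v=0: x=0, y=0, z=0, w=0, u=0, v=0
  v=1: x=0, y=0, z=0, w=0, u=0, v=1

either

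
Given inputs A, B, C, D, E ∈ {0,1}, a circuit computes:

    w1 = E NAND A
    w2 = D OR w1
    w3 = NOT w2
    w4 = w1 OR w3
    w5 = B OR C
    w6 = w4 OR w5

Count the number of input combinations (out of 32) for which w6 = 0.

1

w6 = w4 OR w5 must be 0, so both w4 = 0 and w5 = 0.
w4 = w1 OR w3 must be 0, so both w1 = 0 and w3 = 0.
Satisfying assignments:
  A=1, B=0, C=0, D=1, E=1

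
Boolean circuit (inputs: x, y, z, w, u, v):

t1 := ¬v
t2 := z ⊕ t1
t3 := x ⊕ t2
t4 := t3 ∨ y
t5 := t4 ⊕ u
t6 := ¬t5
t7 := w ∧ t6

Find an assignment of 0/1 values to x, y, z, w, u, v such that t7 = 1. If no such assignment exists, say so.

x=1, y=1, z=0, w=1, u=1, v=0

Check with x=1, y=1, z=0, w=1, u=1, v=0:
t1 = ¬v = ¬0 = 1
t2 = z ⊕ t1 = 0 ⊕ 1 = 1
t3 = x ⊕ t2 = 1 ⊕ 1 = 0
t4 = t3 ∨ y = 0 ∨ 1 = 1
t5 = t4 ⊕ u = 1 ⊕ 1 = 0
t6 = ¬t5 = ¬0 = 1
t7 = w ∧ t6 = 1 ∧ 1 = 1
So t7 = 1 as required.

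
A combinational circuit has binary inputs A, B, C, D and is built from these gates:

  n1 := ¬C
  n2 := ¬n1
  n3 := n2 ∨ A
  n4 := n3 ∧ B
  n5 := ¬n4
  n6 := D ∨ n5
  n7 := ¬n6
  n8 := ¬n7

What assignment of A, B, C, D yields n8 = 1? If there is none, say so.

A=0, B=1, C=0, D=0

n8 = ¬n7 must be 1, so n7 = 0.
Check with A=0, B=1, C=0, D=0:
n1 = ¬C = ¬0 = 1
n2 = ¬n1 = ¬1 = 0
n3 = n2 ∨ A = 0 ∨ 0 = 0
n4 = n3 ∧ B = 0 ∧ 1 = 0
n5 = ¬n4 = ¬0 = 1
n6 = D ∨ n5 = 0 ∨ 1 = 1
n7 = ¬n6 = ¬1 = 0
n8 = ¬n7 = ¬0 = 1
So n8 = 1 as required.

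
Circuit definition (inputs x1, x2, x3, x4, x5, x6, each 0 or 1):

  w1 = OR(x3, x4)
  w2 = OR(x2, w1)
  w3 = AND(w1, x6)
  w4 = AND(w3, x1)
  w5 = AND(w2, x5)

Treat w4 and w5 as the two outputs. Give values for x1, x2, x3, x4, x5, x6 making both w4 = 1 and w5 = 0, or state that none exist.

x1=1, x2=1, x3=1, x4=1, x5=0, x6=1

Check with x1=1, x2=1, x3=1, x4=1, x5=0, x6=1:
w1 = OR(x3, x4) = OR(1, 1) = 1
w2 = OR(x2, w1) = OR(1, 1) = 1
w3 = AND(w1, x6) = AND(1, 1) = 1
w4 = AND(w3, x1) = AND(1, 1) = 1
w5 = AND(w2, x5) = AND(1, 0) = 0
So w4 = 1 and w5 = 0.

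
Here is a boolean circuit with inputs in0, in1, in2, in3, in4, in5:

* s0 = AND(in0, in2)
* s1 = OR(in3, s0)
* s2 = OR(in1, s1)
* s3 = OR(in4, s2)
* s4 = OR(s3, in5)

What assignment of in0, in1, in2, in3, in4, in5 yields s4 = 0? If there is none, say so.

s4 = OR(s3, in5) must be 0, so both s3 = 0 and in5 = 0.
s3 = OR(in4, s2) must be 0, so both in4 = 0 and s2 = 0.
Check with in0=0, in1=0, in2=1, in3=0, in4=0, in5=0:
s0 = AND(in0, in2) = AND(0, 1) = 0
s1 = OR(in3, s0) = OR(0, 0) = 0
s2 = OR(in1, s1) = OR(0, 0) = 0
s3 = OR(in4, s2) = OR(0, 0) = 0
s4 = OR(s3, in5) = OR(0, 0) = 0
So s4 = 0 as required.

in0=0, in1=0, in2=1, in3=0, in4=0, in5=0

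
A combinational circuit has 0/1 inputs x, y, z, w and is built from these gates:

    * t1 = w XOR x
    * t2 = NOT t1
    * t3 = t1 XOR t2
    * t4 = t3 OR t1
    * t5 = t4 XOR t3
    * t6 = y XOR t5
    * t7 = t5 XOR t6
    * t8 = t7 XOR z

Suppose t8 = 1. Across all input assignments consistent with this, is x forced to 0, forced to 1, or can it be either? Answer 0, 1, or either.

Both values of x occur among assignments with t8 = 1:
  x=0: x=0, y=0, z=1, w=0
  x=1: x=1, y=0, z=1, w=0

either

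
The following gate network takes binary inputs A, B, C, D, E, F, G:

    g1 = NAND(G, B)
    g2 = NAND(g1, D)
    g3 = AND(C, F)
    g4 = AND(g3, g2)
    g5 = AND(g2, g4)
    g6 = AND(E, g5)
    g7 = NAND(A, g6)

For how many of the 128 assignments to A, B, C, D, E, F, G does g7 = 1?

123

g7 = NAND(A, g6) must be 1, so at least one of A, g6 is 0.
Enumerating the 128 input combinations, 123 give g7 = 1 and 5 give g7 = 0.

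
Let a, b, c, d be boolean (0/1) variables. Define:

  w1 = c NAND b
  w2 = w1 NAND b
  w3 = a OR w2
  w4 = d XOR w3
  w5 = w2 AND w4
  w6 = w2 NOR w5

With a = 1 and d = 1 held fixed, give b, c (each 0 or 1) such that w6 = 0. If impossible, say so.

Check with a = 1 and d = 1 and b=0, c=0:
w1 = c NAND b = 0 NAND 0 = 1
w2 = w1 NAND b = 1 NAND 0 = 1
w3 = a OR w2 = 1 OR 1 = 1
w4 = d XOR w3 = 1 XOR 1 = 0
w5 = w2 AND w4 = 1 AND 0 = 0
w6 = w2 NOR w5 = 1 NOR 0 = 0
So w6 = 0.

b=0, c=0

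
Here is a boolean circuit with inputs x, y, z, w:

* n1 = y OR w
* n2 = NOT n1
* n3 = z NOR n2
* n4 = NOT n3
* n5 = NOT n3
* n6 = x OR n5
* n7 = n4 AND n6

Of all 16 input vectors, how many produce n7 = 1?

n7 = n4 AND n6 must be 1, so both n4 = 1 and n6 = 1.
n4 = NOT n3 must be 1, so n3 = 0.
Enumerating the 16 input combinations, 10 give n7 = 1 and 6 give n7 = 0.

10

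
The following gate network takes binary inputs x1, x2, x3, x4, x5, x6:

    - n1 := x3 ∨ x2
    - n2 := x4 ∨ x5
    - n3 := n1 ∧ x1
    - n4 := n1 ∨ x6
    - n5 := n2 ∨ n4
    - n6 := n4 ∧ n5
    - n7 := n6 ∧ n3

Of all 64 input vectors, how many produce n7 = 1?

24

n7 = n6 ∧ n3 must be 1, so both n6 = 1 and n3 = 1.
n6 = n4 ∧ n5 must be 1, so both n4 = 1 and n5 = 1.
Enumerating the 64 input combinations, 24 give n7 = 1 and 40 give n7 = 0.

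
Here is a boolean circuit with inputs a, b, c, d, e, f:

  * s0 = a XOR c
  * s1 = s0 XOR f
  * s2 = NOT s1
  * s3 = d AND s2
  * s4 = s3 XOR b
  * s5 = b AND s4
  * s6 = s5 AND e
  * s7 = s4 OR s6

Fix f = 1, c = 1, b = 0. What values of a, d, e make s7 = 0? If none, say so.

a=0 d=0 e=1

s7 = s4 OR s6 must be 0, so both s4 = 0 and s6 = 0.
s4 = s3 XOR b must be 0, so s3 and b are equal.
Check with f = 1, c = 1, b = 0 and a=0, d=0, e=1:
s0 = a XOR c = 0 XOR 1 = 1
s1 = s0 XOR f = 1 XOR 1 = 0
s2 = NOT s1 = NOT 0 = 1
s3 = d AND s2 = 0 AND 1 = 0
s4 = s3 XOR b = 0 XOR 0 = 0
s5 = b AND s4 = 0 AND 0 = 0
s6 = s5 AND e = 0 AND 1 = 0
s7 = s4 OR s6 = 0 OR 0 = 0
So s7 = 0.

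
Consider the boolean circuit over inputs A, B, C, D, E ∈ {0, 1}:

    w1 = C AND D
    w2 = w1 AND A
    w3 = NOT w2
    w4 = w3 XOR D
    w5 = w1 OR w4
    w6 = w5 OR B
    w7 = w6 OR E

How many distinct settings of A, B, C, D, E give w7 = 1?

w7 = w6 OR E must be 1, so at least one of w6, E is 1.
Enumerating the 32 input combinations, 30 give w7 = 1 and 2 give w7 = 0.

30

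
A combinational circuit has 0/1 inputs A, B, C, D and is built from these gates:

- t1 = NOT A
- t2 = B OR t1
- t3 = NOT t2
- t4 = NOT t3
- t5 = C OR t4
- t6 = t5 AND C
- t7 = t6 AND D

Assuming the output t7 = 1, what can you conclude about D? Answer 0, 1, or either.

t7 = t6 AND D must be 1, so both t6 = 1 and D = 1.
Every assignment with t7 = 1 has D = 1; there are 4 such assignment(s).
  A=0, B=0, C=1, D=1
  A=0, B=1, C=1, D=1
  A=1, B=0, C=1, D=1
  A=1, B=1, C=1, D=1

1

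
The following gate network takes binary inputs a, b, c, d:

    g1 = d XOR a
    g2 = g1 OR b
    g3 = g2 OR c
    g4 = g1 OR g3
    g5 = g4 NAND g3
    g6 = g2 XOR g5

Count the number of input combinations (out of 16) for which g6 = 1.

g6 = g2 XOR g5 must be 1, so g2 and g5 differ.
Enumerating the 16 input combinations, 14 give g6 = 1 and 2 give g6 = 0.

14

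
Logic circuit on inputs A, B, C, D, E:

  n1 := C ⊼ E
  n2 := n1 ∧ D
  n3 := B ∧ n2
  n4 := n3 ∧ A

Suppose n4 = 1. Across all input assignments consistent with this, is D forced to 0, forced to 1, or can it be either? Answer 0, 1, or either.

n4 = n3 ∧ A must be 1, so both n3 = 1 and A = 1.
n3 = B ∧ n2 must be 1, so both B = 1 and n2 = 1.
Every assignment with n4 = 1 has D = 1; there are 3 such assignment(s).
  A=1, B=1, C=0, D=1, E=0
  A=1, B=1, C=0, D=1, E=1
  A=1, B=1, C=1, D=1, E=0

1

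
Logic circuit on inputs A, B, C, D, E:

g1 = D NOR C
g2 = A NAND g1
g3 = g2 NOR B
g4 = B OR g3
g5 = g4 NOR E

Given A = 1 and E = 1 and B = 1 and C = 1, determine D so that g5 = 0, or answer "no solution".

g5 = g4 NOR E must be 0, so at least one of g4, E is 1.
Check with A = 1 and E = 1 and B = 1 and C = 1 and D=0:
g1 = D NOR C = 0 NOR 1 = 0
g2 = A NAND g1 = 1 NAND 0 = 1
g3 = g2 NOR B = 1 NOR 1 = 0
g4 = B OR g3 = 1 OR 0 = 1
g5 = g4 NOR E = 1 NOR 1 = 0
So g5 = 0.

D=0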